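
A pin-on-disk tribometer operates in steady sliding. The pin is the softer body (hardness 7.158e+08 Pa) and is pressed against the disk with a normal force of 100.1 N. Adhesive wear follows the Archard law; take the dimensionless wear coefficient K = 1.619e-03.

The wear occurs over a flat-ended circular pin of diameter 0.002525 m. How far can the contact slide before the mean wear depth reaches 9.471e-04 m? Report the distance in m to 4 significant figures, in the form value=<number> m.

The algebra runs at exact precision, and intermediate values are displayed rounded, and a single final rounding to four significant figures.
Contact area A = π·d²/4 = π·(0.002525 m)²/4 = 5.007e-06 m².
In SI base units, W = 100.1 N, H = 7.158e+08 Pa, K = 1.619e-03.
Limit volume V_lim = h_lim·A = 9.471e-04 · 5.007e-06 = 4.743e-09 m³.
So the life L = V_lim·H/(K·W) = 4.743e-09 · 7.158e+08 / (1.619e-03 · 100.1) = 20.95 m.

value=20.95 m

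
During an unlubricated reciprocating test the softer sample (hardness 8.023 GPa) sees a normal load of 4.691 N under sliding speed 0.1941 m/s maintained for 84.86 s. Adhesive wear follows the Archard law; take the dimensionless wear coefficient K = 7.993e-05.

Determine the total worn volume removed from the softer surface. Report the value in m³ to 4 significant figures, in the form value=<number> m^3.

The algebra maintains exact precision. Intermediates are displayed rounded, and a single final rounding to four significant digits.
The distance L = v·t = 0.1941 m/s × 84.86 s = 16.47 m.
Hardness H = 8.023 GPa = 8.023e+09 Pa.
In SI base units: W = 4.691 N, H = 8.023e+09 Pa, K = 7.993e-05.
Archard relation: V = K·W·L/H = 7.993e-05 · 4.691 · 16.47 / 8.023e+09 = 7.698e-13 m³.

value=7.698e-13 m^3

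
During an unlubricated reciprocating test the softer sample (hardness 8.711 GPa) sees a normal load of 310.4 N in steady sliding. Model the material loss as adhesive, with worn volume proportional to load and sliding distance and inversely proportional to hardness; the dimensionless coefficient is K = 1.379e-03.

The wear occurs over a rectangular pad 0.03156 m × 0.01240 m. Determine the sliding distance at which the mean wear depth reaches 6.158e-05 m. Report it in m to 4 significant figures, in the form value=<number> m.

Intermediates are shown rounded. The computation carries full float precision — one final rounding: 4 significant figures.
Hardness H = 8.711 GPa = 8.711e+09 Pa.
Contact area A = 0.03156 m × 0.01240 m = 3.913e-04 m².
SI base units throughout: W = 310.4 N, H = 8.711e+09 Pa, K = 1.379e-03.
Allowed volume V_lim = h_lim·A = 6.158e-05 · 3.913e-04 = 2.410e-08 m³.
Thus life L = V_lim·H/(K·W) = 2.410e-08 · 8.711e+09 / (1.379e-03 · 310.4) = 490.4 m.

value=490.4 m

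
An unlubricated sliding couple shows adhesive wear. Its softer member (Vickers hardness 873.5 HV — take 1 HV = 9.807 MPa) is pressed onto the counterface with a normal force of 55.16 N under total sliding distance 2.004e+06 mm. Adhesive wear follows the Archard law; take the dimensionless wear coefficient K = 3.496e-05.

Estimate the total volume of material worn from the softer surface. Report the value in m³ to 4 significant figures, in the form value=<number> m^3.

value=4.511e-10 m^3

Printed values are rounded; the computation runs at full precision — a lone final rounding to four significant digits.
Sliding distance L = 2.004e+06 mm = 2004 m.
Hardness H = 873.5 HV × 9.807 MPa/HV = 8566 MPa = 8.566e+09 Pa.
In SI base units, W = 55.16 N, H = 8.566e+09 Pa, K = 3.496e-05.
Apply Archard: V = K·W·L/H = 3.496e-05 · 55.16 · 2004 / 8.566e+09 = 4.511e-10 m³.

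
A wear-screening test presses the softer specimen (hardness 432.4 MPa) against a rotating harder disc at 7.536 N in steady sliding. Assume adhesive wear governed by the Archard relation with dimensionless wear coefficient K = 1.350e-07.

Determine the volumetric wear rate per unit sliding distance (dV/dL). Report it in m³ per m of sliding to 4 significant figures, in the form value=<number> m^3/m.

value=2.353e-15 m^3/m

Intermediate values are displayed rounded — the algebra carries full precision. Rounded just once, at four significant figures.
Convert: Hardness H = 432.4 MPa = 4.324e+08 Pa.
As SI base values: W = 7.536 N, H = 4.324e+08 Pa, K = 1.350e-07.
Volumetric rate dV/dL = K·W/H, so: 1.350e-07 · 7.536 / 4.324e+08 = 2.353e-15 m³/m.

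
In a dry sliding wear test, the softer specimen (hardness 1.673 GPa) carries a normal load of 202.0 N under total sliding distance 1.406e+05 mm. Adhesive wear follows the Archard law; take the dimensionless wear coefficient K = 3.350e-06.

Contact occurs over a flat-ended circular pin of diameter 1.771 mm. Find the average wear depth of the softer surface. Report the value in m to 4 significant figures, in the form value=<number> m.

value=2.309e-05 m

All arithmetic carries full float precision — quoted intermediates are rounded. Rounded just once, at four significant figures.
Convert: The distance L = 1.406e+05 mm = 140.6 m.
Convert: Hardness H = 1.673 GPa = 1.673e+09 Pa.
Convert: Pin diameter d = 1.771 mm = 0.001771 m. Contact area A = π·d²/4 = π·(0.001771 m)²/4 = 2.463e-06 m².
As SI base values: W = 202.0 N, H = 1.673e+09 Pa, K = 3.350e-06.
By Archard's law, V = K·W·L/H = 3.350e-06 · 202.0 · 140.6 / 1.673e+09 = 5.687e-11 m³.
Average depth h = V/A = 5.687e-11 / 2.463e-06 = 2.309e-05 m.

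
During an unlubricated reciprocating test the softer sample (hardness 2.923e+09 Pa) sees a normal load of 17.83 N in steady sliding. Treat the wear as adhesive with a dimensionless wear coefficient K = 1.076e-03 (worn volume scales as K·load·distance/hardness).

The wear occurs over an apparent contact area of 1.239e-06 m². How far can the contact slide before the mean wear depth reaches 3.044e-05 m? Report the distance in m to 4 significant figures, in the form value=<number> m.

value=5.746 m

All arithmetic carries exact precision. Quoted intermediates are rounded, and one last rounding to 4 significant digits.
In SI base units, W = 17.83 N, H = 2.923e+09 Pa, K = 1.076e-03.
Wearable volume V_lim = h_lim·A = 3.044e-05 · 1.239e-06 = 3.772e-11 m³.
Sliding life L = V_lim·H/(K·W) = 3.772e-11 · 2.923e+09 / (1.076e-03 · 17.83) = 5.746 m.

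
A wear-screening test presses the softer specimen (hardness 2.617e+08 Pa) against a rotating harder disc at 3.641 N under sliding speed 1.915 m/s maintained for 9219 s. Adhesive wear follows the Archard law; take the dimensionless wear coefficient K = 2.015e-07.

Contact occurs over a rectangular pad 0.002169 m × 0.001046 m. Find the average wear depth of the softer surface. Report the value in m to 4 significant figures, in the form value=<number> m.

value=2.181e-05 m

Intermediate values are printed rounded. The computation maintains exact precision, and rounded just once, at 4 significant digits.
Convert: Path length L = v·t = 1.915 m/s × 9219 s = 1.765e+04 m.
Convert: Contact area A = 0.002169 m × 0.001046 m = 2.269e-06 m².
Collected in SI base units: W = 3.641 N, H = 2.617e+08 Pa, K = 2.015e-07.
By Archard's law, V = K·W·L/H = 2.015e-07 · 3.641 · 1.765e+04 / 2.617e+08 = 4.949e-11 m³.
Depth h = V/A = 4.949e-11 / 2.269e-06 = 2.181e-05 m.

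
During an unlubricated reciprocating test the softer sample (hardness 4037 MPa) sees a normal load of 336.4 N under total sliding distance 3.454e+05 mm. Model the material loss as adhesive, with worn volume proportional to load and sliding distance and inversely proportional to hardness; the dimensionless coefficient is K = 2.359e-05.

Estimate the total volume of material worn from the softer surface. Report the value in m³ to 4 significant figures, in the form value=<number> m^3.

The algebra runs at full precision; shown intermediates are rounded. Rounded just once: 4 significant digits.
Convert: Distance L = 3.454e+05 mm = 345.4 m.
Convert: Hardness H = 4037 MPa = 4.037e+09 Pa.
In SI base units, W = 336.4 N, H = 4.037e+09 Pa, K = 2.359e-05.
Apply Archard: V = K·W·L/H = 2.359e-05 · 336.4 · 345.4 / 4.037e+09 = 6.790e-10 m³.

value=6.790e-10 m^3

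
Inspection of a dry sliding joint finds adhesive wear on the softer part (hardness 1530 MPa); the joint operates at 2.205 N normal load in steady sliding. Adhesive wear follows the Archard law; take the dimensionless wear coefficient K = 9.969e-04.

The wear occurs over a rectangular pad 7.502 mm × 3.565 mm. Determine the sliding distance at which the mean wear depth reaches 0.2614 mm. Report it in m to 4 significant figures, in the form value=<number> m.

value=4866 m

Intermediates are printed rounded — every step holds exact precision, and rounded once at the end: four significant figures.
Convert: Hardness H = 1530 MPa = 1.530e+09 Pa.
Convert: Pad sides 7.502 mm × 3.565 mm = 0.007502 m × 0.003565 m. Contact area A = 0.007502 m × 0.003565 m = 2.674e-05 m².
Convert: Depth limit h_lim = 0.2614 mm = 2.614e-04 m.
Restated in SI base units: W = 2.205 N, H = 1.530e+09 Pa, K = 9.969e-04.
Wearable volume V_lim = h_lim·A = 2.614e-04 · 2.674e-05 = 6.991e-09 m³.
Life L = V_lim·H/(K·W) = 6.991e-09 · 1.530e+09 / (9.969e-04 · 2.205) = 4866 m.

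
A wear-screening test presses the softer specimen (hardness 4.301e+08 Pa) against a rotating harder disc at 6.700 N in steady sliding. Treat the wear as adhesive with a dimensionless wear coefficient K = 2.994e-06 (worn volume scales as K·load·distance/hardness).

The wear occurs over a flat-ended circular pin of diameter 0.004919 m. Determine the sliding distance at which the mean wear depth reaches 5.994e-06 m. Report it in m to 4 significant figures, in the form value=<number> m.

value=2442 m

The intermediates are shown rounded, and each operation carries full float precision. Rounded once at the end to 4 significant figures.
Convert: Contact area A = π·d²/4 = π·(0.004919 m)²/4 = 1.900e-05 m².
In SI base units, W = 6.700 N, H = 4.301e+08 Pa, K = 2.994e-06.
Limit volume V_lim = h_lim·A = 5.994e-06 · 1.900e-05 = 1.139e-10 m³.
Sliding life L = V_lim·H/(K·W) = 1.139e-10 · 4.301e+08 / (2.994e-06 · 6.700) = 2442 m.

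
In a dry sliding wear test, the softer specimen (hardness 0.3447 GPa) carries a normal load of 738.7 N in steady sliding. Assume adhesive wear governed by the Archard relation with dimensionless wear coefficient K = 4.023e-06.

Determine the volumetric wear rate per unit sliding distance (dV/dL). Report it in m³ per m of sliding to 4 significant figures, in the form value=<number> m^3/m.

value=8.621e-12 m^3/m

All arithmetic runs at exact precision — intermediates are shown rounded — a lone final rounding, at four significant digits.
Convert: Hardness H = 0.3447 GPa = 3.447e+08 Pa.
Collected in SI base units: W = 738.7 N, H = 3.447e+08 Pa, K = 4.023e-06.
Sliding wear rate dV/dL = K·W/H: 4.023e-06 · 738.7 / 3.447e+08 = 8.621e-12 m³/m.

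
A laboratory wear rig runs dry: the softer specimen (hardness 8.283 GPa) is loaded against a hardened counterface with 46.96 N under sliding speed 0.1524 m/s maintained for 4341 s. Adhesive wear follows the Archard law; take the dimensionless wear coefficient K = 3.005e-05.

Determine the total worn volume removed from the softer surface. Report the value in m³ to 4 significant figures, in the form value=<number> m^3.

The algebra carries full float precision. Quoted intermediates are rounded; rounded once at the end, at 4 significant figures.
Convert: Distance covered L = v·t = 0.1524 m/s × 4341 s = 661.6 m.
Convert: Hardness H = 8.283 GPa = 8.283e+09 Pa.
Expressed in SI base units: W = 46.96 N, H = 8.283e+09 Pa, K = 3.005e-05.
Wear volume V = K·W·L/H = 3.005e-05 · 46.96 · 661.6 / 8.283e+09 = 1.127e-10 m³.

value=1.127e-10 m^3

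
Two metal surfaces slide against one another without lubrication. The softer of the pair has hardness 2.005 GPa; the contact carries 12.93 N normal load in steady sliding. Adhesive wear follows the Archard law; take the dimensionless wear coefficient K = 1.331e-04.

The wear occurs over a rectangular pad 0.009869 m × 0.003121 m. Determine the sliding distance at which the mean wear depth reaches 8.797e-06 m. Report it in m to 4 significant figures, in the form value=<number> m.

Each operation holds full float precision. Intermediate values appear rounded; a single final rounding to 4 significant digits.
Convert: Hardness H = 2.005 GPa = 2.005e+09 Pa.
Convert: Contact area A = 0.009869 m × 0.003121 m = 3.080e-05 m².
Expressed in SI base units: W = 12.93 N, H = 2.005e+09 Pa, K = 1.331e-04.
Wearable volume V_lim = h_lim·A = 8.797e-06 · 3.080e-05 = 2.710e-10 m³.
Inverting, life L = V_lim·H/(K·W) = 2.710e-10 · 2.005e+09 / (1.331e-04 · 12.93) = 315.7 m.

value=315.7 m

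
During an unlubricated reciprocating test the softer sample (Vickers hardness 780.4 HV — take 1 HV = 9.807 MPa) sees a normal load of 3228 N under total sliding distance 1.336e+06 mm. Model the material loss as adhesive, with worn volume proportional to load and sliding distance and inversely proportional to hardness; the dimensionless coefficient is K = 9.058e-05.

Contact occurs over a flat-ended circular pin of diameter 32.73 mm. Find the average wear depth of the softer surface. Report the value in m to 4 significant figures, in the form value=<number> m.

value=6.066e-05 m

The computation holds full float precision — intermediate values are displayed rounded; a lone final rounding to 4 significant figures.
Path length L = 1.336e+06 mm = 1336 m.
Hardness H = 780.4 HV × 9.807 MPa/HV = 7653 MPa = 7.653e+09 Pa.
Pin diameter d = 32.73 mm = 0.03273 m. Contact area A = π·d²/4 = π·(0.03273 m)²/4 = 8.414e-04 m².
Working in SI base units: W = 3228 N, H = 7.653e+09 Pa, K = 9.058e-05.
Wear volume V = K·W·L/H = 9.058e-05 · 3228 · 1336 / 7.653e+09 = 5.104e-08 m³.
Depth h = V/A = 5.104e-08 / 8.414e-04 = 6.066e-05 m.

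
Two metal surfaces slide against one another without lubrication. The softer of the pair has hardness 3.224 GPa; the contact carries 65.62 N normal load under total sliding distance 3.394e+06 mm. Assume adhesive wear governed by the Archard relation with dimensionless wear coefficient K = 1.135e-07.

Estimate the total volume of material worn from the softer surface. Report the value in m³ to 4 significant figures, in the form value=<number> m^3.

Intermediate values are shown rounded. The computation runs at full precision, and rounded just once to four significant digits.
Distance covered L = 3.394e+06 mm = 3394 m.
Hardness H = 3.224 GPa = 3.224e+09 Pa.
As SI base values: W = 65.62 N, H = 3.224e+09 Pa, K = 1.135e-07.
Archard volume V = K·W·L/H = 1.135e-07 · 65.62 · 3394 / 3.224e+09 = 7.841e-12 m³.

value=7.841e-12 m^3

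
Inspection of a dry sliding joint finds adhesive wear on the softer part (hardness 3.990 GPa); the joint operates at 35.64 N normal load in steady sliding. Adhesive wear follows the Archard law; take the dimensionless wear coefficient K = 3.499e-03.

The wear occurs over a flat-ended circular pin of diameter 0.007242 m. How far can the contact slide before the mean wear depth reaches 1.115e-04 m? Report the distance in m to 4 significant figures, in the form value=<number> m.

value=147.0 m

Each operation maintains exact precision — shown intermediates are rounded, and one last rounding to four significant digits.
Hardness H = 3.990 GPa = 3.990e+09 Pa.
Contact area A = π·d²/4 = π·(0.007242 m)²/4 = 4.119e-05 m².
In SI base units, W = 35.64 N, H = 3.990e+09 Pa, K = 3.499e-03.
Volume at the limit: V_lim = h_lim·A = 1.115e-04 · 4.119e-05 = 4.593e-09 m³.
Inverting, life L = V_lim·H/(K·W) = 4.593e-09 · 3.990e+09 / (3.499e-03 · 35.64) = 147.0 m.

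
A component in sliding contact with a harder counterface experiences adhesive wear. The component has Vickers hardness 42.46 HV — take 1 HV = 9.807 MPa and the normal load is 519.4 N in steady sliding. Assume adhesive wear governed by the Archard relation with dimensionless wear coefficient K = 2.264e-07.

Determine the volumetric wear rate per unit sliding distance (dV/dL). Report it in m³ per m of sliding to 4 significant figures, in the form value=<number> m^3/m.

value=2.824e-13 m^3/m

Every step maintains exact precision — the intermediates appear rounded; a single final rounding to 4 significant digits.
Hardness H = 42.46 HV × 9.807 MPa/HV = 416.4 MPa = 4.164e+08 Pa.
Working in SI base units: W = 519.4 N, H = 4.164e+08 Pa, K = 2.264e-07.
Rate of wear dV/dL = K·W/H (no L dependence): 2.264e-07 · 519.4 / 4.164e+08 = 2.824e-13 m³/m.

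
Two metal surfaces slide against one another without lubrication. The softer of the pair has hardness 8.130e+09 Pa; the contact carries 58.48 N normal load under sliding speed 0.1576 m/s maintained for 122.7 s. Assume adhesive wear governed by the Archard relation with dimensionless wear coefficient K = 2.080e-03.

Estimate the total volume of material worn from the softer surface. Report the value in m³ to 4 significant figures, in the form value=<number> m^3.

All arithmetic holds full float precision — shown intermediates are rounded — rounded once at the end: four significant figures.
Convert: Path length L = v·t = 0.1576 m/s × 122.7 s = 19.34 m.
Collected in SI base units: W = 58.48 N, H = 8.130e+09 Pa, K = 2.080e-03.
Worn volume V = K·W·L/H = 2.080e-03 · 58.48 · 19.34 / 8.130e+09 = 2.893e-10 m³.

value=2.893e-10 m^3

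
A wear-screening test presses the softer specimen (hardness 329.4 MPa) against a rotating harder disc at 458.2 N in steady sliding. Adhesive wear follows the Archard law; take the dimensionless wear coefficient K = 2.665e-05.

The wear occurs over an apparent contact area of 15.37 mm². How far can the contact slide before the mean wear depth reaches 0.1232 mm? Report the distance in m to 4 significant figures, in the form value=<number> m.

Intermediates are shown rounded, and the algebra holds full precision; one final rounding: four significant figures.
Convert: Hardness H = 329.4 MPa = 3.294e+08 Pa.
Convert: Contact area A = 15.37 mm² = 1.537e-05 m².
Convert: Depth limit h_lim = 0.1232 mm = 1.232e-04 m.
Collected in SI base units: W = 458.2 N, H = 3.294e+08 Pa, K = 2.665e-05.
Allowed volume V_lim = h_lim·A = 1.232e-04 · 1.537e-05 = 1.894e-09 m³.
Sliding life L = V_lim·H/(K·W) = 1.894e-09 · 3.294e+08 / (2.665e-05 · 458.2) = 51.08 m.

value=51.08 m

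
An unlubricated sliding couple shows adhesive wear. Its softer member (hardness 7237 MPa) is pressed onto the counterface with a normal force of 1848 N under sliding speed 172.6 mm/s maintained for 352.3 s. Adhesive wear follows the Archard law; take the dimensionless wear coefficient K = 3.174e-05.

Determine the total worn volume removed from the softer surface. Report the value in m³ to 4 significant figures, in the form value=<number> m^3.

All arithmetic holds exact precision; the intermediates are printed rounded, and one final rounding, at four significant figures.
Sliding speed v = 172.6 mm/s = 0.1726 m/s. Total distance L = v·t = 0.1726 m/s × 352.3 s = 60.81 m.
Hardness H = 7237 MPa = 7.237e+09 Pa.
In SI base units, W = 1848 N, H = 7.237e+09 Pa, K = 3.174e-05.
Archard volume V = K·W·L/H = 3.174e-05 · 1848 · 60.81 / 7.237e+09 = 4.928e-10 m³.

value=4.928e-10 m^3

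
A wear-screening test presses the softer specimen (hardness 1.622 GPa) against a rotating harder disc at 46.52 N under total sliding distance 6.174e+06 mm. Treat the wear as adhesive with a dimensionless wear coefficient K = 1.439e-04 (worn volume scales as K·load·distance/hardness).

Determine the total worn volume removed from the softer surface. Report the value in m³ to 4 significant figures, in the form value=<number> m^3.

value=2.548e-08 m^3

All arithmetic holds exact precision; intermediates are printed rounded. Rounded once at the end, at four significant figures.
The distance L = 6.174e+06 mm = 6174 m.
Hardness H = 1.622 GPa = 1.622e+09 Pa.
In SI base units: W = 46.52 N, H = 1.622e+09 Pa, K = 1.439e-04.
By Archard's law, V = K·W·L/H = 1.439e-04 · 46.52 · 6174 / 1.622e+09 = 2.548e-08 m³.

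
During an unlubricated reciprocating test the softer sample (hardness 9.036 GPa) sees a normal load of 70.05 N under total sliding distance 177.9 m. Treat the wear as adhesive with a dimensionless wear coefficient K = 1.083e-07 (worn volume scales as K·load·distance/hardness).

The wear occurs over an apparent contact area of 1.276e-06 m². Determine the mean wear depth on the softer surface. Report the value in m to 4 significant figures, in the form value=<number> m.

value=1.171e-07 m

Displayed values are rounded — all working math keeps full precision, and rounded just once: 4 significant figures.
Convert: Hardness H = 9.036 GPa = 9.036e+09 Pa.
Working in SI base units: W = 70.05 N, H = 9.036e+09 Pa, K = 1.083e-07.
Archard relation: V = K·W·L/H = 1.083e-07 · 70.05 · 177.9 / 9.036e+09 = 1.494e-13 m³.
Mean wear depth h = V/A = 1.494e-13 / 1.276e-06 = 1.171e-07 m.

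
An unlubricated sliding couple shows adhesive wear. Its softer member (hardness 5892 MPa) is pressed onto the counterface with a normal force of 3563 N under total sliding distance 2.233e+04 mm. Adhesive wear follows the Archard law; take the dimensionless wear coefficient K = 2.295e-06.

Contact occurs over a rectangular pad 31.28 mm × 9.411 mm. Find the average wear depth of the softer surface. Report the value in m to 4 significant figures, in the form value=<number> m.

All working math holds full float precision — intermediate values are printed rounded — one last rounding: 4 significant digits.
Distance L = 2.233e+04 mm = 22.33 m.
Hardness H = 5892 MPa = 5.892e+09 Pa.
Pad sides 31.28 mm × 9.411 mm = 0.03128 m × 0.009411 m. Contact area A = 0.03128 m × 0.009411 m = 2.944e-04 m².
As SI base values: W = 3563 N, H = 5.892e+09 Pa, K = 2.295e-06.
Volume removed: V = K·W·L/H = 2.295e-06 · 3563 · 22.33 / 5.892e+09 = 3.099e-11 m³.
Mean depth h = V/A = 3.099e-11 / 2.944e-04 = 1.053e-07 m.

value=1.053e-07 m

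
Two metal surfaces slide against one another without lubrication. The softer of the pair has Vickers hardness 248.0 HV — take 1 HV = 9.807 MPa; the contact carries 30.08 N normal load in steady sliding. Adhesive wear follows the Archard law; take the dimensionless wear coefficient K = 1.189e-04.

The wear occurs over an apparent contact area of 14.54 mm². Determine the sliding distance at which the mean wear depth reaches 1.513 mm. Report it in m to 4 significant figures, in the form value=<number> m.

Each operation carries full float precision — the intermediates are displayed rounded. Rounded once at the end, at four significant digits.
Convert: Hardness H = 248.0 HV × 9.807 MPa/HV = 2432 MPa = 2.432e+09 Pa.
Convert: Contact area A = 14.54 mm² = 1.454e-05 m².
Convert: Depth limit h_lim = 1.513 mm = 0.001513 m.
As SI base values: W = 30.08 N, H = 2.432e+09 Pa, K = 1.189e-04.
Volume at the limit: V_lim = h_lim·A = 0.001513 · 1.454e-05 = 2.200e-08 m³.
Thus life L = V_lim·H/(K·W) = 2.200e-08 · 2.432e+09 / (1.189e-04 · 30.08) = 1.496e+04 m.

value=1.496e+04 m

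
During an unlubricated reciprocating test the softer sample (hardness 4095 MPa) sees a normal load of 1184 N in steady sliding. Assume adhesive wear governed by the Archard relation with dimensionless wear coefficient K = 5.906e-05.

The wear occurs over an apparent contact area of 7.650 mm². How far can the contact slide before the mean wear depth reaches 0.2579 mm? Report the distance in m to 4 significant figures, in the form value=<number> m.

value=115.5 m

Intermediate values appear rounded. All arithmetic maintains exact precision; one final rounding, at 4 significant figures.
Hardness H = 4095 MPa = 4.095e+09 Pa.
Contact area A = 7.650 mm² = 7.650e-06 m².
Depth limit h_lim = 0.2579 mm = 2.579e-04 m.
Working in SI base units: W = 1184 N, H = 4.095e+09 Pa, K = 5.906e-05.
Allowed volume V_lim = h_lim·A = 2.579e-04 · 7.650e-06 = 1.973e-09 m³.
Sliding life L = V_lim·H/(K·W) = 1.973e-09 · 4.095e+09 / (5.906e-05 · 1184) = 115.5 m.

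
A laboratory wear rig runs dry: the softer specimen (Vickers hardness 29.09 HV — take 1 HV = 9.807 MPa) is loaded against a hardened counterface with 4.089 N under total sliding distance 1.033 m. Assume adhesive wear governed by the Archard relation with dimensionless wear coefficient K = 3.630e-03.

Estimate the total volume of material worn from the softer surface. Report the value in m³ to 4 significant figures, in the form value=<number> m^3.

Each operation keeps exact precision. Intermediates are shown rounded — one last rounding, at four significant digits.
Convert: Hardness H = 29.09 HV × 9.807 MPa/HV = 285.3 MPa = 2.853e+08 Pa.
In SI base units: W = 4.089 N, H = 2.853e+08 Pa, K = 3.630e-03.
Apply Archard: V = K·W·L/H = 3.630e-03 · 4.089 · 1.033 / 2.853e+08 = 5.375e-11 m³.

value=5.375e-11 m^3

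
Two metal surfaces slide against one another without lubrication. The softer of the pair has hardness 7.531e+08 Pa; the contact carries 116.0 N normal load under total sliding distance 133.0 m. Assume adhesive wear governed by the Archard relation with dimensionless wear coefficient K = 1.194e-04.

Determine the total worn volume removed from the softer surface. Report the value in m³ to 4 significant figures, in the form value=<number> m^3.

value=2.446e-09 m^3

Each operation carries exact precision; quoted intermediates are rounded — rounded just once: four significant digits.
In SI base units: W = 116.0 N, H = 7.531e+08 Pa, K = 1.194e-04.
Wear volume V = K·W·L/H = 1.194e-04 · 116.0 · 133.0 / 7.531e+08 = 2.446e-09 m³.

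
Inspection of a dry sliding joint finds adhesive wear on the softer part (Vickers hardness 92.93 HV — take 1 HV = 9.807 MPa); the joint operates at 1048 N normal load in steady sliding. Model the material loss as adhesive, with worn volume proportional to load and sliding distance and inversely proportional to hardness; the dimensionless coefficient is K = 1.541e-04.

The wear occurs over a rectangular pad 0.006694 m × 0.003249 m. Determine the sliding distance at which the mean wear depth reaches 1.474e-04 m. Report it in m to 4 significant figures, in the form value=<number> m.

value=18.09 m

Each operation keeps full float precision — intermediates are printed rounded, and one final rounding: four significant figures.
Convert: Hardness H = 92.93 HV × 9.807 MPa/HV = 911.4 MPa = 9.114e+08 Pa.
Convert: Contact area A = 0.006694 m × 0.003249 m = 2.175e-05 m².
As SI base values: W = 1048 N, H = 9.114e+08 Pa, K = 1.541e-04.
At the depth limit, V_lim = h_lim·A = 1.474e-04 · 2.175e-05 = 3.206e-09 m³.
Inverting, life L = V_lim·H/(K·W) = 3.206e-09 · 9.114e+08 / (1.541e-04 · 1048) = 18.09 m.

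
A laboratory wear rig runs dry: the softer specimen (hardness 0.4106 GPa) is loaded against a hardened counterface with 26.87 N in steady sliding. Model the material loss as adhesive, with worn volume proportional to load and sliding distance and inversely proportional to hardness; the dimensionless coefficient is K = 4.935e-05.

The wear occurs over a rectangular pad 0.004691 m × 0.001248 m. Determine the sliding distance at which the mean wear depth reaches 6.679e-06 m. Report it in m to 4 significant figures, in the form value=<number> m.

value=12.11 m

Intermediates appear rounded, and each operation keeps exact precision. Rounded just once to 4 significant figures.
Convert: Hardness H = 0.4106 GPa = 4.106e+08 Pa.
Convert: Contact area A = 0.004691 m × 0.001248 m = 5.854e-06 m².
Working in SI base units: W = 26.87 N, H = 4.106e+08 Pa, K = 4.935e-05.
At the depth limit, V_lim = h_lim·A = 6.679e-06 · 5.854e-06 = 3.910e-11 m³.
Sliding life L = V_lim·H/(K·W) = 3.910e-11 · 4.106e+08 / (4.935e-05 · 26.87) = 12.11 m.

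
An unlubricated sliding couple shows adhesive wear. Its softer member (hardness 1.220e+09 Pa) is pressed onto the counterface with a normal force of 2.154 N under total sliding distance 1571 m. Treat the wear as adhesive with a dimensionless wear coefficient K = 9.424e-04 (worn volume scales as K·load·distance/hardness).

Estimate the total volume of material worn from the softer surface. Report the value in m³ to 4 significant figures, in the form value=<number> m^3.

The algebra keeps full float precision. Printed values are rounded, and rounded once at the end: 4 significant figures.
As SI base values: W = 2.154 N, H = 1.220e+09 Pa, K = 9.424e-04.
Archard volume V = K·W·L/H = 9.424e-04 · 2.154 · 1571 / 1.220e+09 = 2.614e-09 m³.

value=2.614e-09 m^3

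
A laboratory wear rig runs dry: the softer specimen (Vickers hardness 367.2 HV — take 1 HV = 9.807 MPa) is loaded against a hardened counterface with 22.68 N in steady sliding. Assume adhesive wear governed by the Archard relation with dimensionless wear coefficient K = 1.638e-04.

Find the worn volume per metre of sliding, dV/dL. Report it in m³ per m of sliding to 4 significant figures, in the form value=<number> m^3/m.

value=1.032e-12 m^3/m

Intermediates are printed rounded — all arithmetic maintains full float precision, and a lone final rounding to four significant digits.
Hardness H = 367.2 HV × 9.807 MPa/HV = 3601 MPa = 3.601e+09 Pa.
As SI base values: W = 22.68 N, H = 3.601e+09 Pa, K = 1.638e-04.
Wear rate dV/dL = K·W/H, so: 1.638e-04 · 22.68 / 3.601e+09 = 1.032e-12 m³/m.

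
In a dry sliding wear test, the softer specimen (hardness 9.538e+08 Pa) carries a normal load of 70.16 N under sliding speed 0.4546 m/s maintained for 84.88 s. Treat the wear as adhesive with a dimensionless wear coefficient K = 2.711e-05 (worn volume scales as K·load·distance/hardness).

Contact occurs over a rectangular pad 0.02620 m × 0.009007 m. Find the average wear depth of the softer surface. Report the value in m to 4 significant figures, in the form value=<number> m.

value=3.261e-07 m

All arithmetic maintains full float precision, and quoted intermediates are rounded. Rounded once at the end: 4 significant figures.
Convert: Path length L = v·t = 0.4546 m/s × 84.88 s = 38.59 m.
Convert: Contact area A = 0.02620 m × 0.009007 m = 2.360e-04 m².
Collected in SI base units: W = 70.16 N, H = 9.538e+08 Pa, K = 2.711e-05.
Worn volume V = K·W·L/H = 2.711e-05 · 70.16 · 38.59 / 9.538e+08 = 7.695e-11 m³.
Average depth h = V/A = 7.695e-11 / 2.360e-04 = 3.261e-07 m.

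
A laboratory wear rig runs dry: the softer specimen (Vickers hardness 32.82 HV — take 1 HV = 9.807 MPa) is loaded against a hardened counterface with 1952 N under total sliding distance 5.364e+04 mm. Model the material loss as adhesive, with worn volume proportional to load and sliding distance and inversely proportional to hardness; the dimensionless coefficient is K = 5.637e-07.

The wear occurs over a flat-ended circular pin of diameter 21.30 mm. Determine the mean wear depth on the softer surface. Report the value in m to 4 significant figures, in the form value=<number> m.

value=5.146e-07 m

Intermediate values appear rounded; all arithmetic maintains exact precision — rounded once at the end, at four significant figures.
Convert: Path length L = 5.364e+04 mm = 53.64 m.
Convert: Hardness H = 32.82 HV × 9.807 MPa/HV = 321.9 MPa = 3.219e+08 Pa.
Convert: Pin diameter d = 21.30 mm = 0.02130 m. Contact area A = π·d²/4 = π·(0.02130 m)²/4 = 3.563e-04 m².
Working in SI base units: W = 1952 N, H = 3.219e+08 Pa, K = 5.637e-07.
Worn volume V = K·W·L/H = 5.637e-07 · 1952 · 53.64 / 3.219e+08 = 1.834e-10 m³.
Wear depth h = V/A = 1.834e-10 / 3.563e-04 = 5.146e-07 m.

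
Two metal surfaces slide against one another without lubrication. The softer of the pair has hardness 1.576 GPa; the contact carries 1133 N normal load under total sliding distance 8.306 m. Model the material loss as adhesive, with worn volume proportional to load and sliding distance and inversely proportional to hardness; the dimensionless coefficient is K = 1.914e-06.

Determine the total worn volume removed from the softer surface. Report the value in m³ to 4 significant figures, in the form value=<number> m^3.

value=1.143e-11 m^3

All working math maintains full float precision; quoted intermediates are rounded; rounded once at the end, at 4 significant figures.
Hardness H = 1.576 GPa = 1.576e+09 Pa.
In SI base units: W = 1133 N, H = 1.576e+09 Pa, K = 1.914e-06.
Apply Archard: V = K·W·L/H = 1.914e-06 · 1133 · 8.306 / 1.576e+09 = 1.143e-11 m³.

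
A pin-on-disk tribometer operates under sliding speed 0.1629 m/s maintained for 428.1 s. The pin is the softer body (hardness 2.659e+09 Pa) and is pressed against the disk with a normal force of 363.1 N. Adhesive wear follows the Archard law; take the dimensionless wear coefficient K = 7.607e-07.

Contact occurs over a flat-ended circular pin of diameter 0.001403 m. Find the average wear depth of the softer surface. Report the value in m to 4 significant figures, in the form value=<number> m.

The algebra maintains exact precision — shown intermediates are rounded; rounded just once, at 4 significant figures.
Convert: Distance L = v·t = 0.1629 m/s × 428.1 s = 69.74 m.
Convert: Contact area A = π·d²/4 = π·(0.001403 m)²/4 = 1.546e-06 m².
Expressed in SI base units: W = 363.1 N, H = 2.659e+09 Pa, K = 7.607e-07.
Archard volume V = K·W·L/H = 7.607e-07 · 363.1 · 69.74 / 2.659e+09 = 7.244e-12 m³.
Average depth h = V/A = 7.244e-12 / 1.546e-06 = 4.686e-06 m.

value=4.686e-06 m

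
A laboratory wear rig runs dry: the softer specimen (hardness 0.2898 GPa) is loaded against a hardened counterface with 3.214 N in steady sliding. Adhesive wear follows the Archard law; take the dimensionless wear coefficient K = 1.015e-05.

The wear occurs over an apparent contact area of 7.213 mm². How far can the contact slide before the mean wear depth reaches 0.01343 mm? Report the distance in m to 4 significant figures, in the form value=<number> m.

value=860.6 m

Displayed values are rounded, and all working math maintains full precision, and a single final rounding, at 4 significant figures.
Hardness H = 0.2898 GPa = 2.898e+08 Pa.
Contact area A = 7.213 mm² = 7.213e-06 m².
Depth limit h_lim = 0.01343 mm = 1.343e-05 m.
SI base units throughout: W = 3.214 N, H = 2.898e+08 Pa, K = 1.015e-05.
At the depth limit, V_lim = h_lim·A = 1.343e-05 · 7.213e-06 = 9.687e-11 m³.
Inverting, life L = V_lim·H/(K·W) = 9.687e-11 · 2.898e+08 / (1.015e-05 · 3.214) = 860.6 m.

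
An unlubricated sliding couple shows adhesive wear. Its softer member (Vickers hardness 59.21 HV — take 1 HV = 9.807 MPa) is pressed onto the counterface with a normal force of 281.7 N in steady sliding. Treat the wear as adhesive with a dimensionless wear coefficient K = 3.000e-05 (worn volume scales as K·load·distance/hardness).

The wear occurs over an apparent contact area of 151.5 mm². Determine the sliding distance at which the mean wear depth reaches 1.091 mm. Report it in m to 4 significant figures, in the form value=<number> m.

value=1.136e+04 m

All working math maintains exact precision, and printed values are rounded. Rounded just once: 4 significant figures.
Hardness H = 59.21 HV × 9.807 MPa/HV = 580.7 MPa = 5.807e+08 Pa.
Contact area A = 151.5 mm² = 1.515e-04 m².
Depth limit h_lim = 1.091 mm = 0.001091 m.
Collected in SI base units: W = 281.7 N, H = 5.807e+08 Pa, K = 3.000e-05.
Limit volume V_lim = h_lim·A = 0.001091 · 1.515e-04 = 1.653e-07 m³.
Thus life L = V_lim·H/(K·W) = 1.653e-07 · 5.807e+08 / (3.000e-05 · 281.7) = 1.136e+04 m.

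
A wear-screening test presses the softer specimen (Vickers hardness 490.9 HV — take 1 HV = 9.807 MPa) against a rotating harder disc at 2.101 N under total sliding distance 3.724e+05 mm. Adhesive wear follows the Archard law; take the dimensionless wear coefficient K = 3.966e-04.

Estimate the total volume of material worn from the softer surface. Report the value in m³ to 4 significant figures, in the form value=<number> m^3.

value=6.446e-11 m^3

The intermediates are displayed rounded — the computation maintains full precision; one final rounding, at 4 significant figures.
Convert: Sliding distance L = 3.724e+05 mm = 372.4 m.
Convert: Hardness H = 490.9 HV × 9.807 MPa/HV = 4814 MPa = 4.814e+09 Pa.
As SI base values: W = 2.101 N, H = 4.814e+09 Pa, K = 3.966e-04.
Apply Archard: V = K·W·L/H = 3.966e-04 · 2.101 · 372.4 / 4.814e+09 = 6.446e-11 m³.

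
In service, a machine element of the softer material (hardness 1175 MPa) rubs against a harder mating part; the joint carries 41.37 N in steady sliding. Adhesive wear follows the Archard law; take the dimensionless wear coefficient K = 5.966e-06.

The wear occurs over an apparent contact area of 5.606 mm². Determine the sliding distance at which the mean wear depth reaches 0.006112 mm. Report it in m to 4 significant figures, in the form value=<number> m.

Intermediates are displayed rounded, and the computation maintains exact precision — rounded just once: four significant figures.
Hardness H = 1175 MPa = 1.175e+09 Pa.
Contact area A = 5.606 mm² = 5.606e-06 m².
Depth limit h_lim = 0.006112 mm = 6.112e-06 m.
Collected in SI base units: W = 41.37 N, H = 1.175e+09 Pa, K = 5.966e-06.
Limit volume V_lim = h_lim·A = 6.112e-06 · 5.606e-06 = 3.426e-11 m³.
Life L = V_lim·H/(K·W) = 3.426e-11 · 1.175e+09 / (5.966e-06 · 41.37) = 163.1 m.

value=163.1 m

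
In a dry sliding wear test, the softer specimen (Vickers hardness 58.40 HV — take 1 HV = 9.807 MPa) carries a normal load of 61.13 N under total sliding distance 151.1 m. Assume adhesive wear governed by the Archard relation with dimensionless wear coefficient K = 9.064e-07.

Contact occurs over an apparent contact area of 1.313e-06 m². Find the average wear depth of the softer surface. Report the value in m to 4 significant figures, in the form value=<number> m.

value=1.113e-05 m

Each operation keeps exact precision — intermediate values appear rounded, and rounded once at the end to 4 significant digits.
Convert: Hardness H = 58.40 HV × 9.807 MPa/HV = 572.7 MPa = 5.727e+08 Pa.
Collected in SI base units: W = 61.13 N, H = 5.727e+08 Pa, K = 9.064e-07.
Worn volume V = K·W·L/H = 9.064e-07 · 61.13 · 151.1 / 5.727e+08 = 1.462e-11 m³.
Mean depth h = V/A = 1.462e-11 / 1.313e-06 = 1.113e-05 m.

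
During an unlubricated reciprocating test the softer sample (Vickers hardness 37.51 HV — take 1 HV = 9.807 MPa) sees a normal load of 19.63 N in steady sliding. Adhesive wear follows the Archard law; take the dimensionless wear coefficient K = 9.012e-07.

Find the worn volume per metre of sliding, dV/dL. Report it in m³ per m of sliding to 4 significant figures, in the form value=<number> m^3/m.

value=4.809e-14 m^3/m

Intermediate values are printed rounded; all arithmetic maintains full float precision; rounded once at the end to 4 significant figures.
Convert: Hardness H = 37.51 HV × 9.807 MPa/HV = 367.9 MPa = 3.679e+08 Pa.
Collected in SI base units: W = 19.63 N, H = 3.679e+08 Pa, K = 9.012e-07.
Wear rate dV/dL = K·W/H (no L dependence): 9.012e-07 · 19.63 / 3.679e+08 = 4.809e-14 m³/m.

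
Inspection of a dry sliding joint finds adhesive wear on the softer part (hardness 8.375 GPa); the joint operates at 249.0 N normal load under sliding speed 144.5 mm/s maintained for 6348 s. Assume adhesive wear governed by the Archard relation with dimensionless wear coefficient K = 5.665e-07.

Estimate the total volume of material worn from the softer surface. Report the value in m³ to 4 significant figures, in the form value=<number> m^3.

All arithmetic carries full float precision. Quoted intermediates are rounded. Rounded once at the end: four significant figures.
Sliding speed v = 144.5 mm/s = 0.1445 m/s. Distance covered L = v·t = 0.1445 m/s × 6348 s = 917.3 m.
Hardness H = 8.375 GPa = 8.375e+09 Pa.
SI base units throughout: W = 249.0 N, H = 8.375e+09 Pa, K = 5.665e-07.
Worn volume V = K·W·L/H = 5.665e-07 · 249.0 · 917.3 / 8.375e+09 = 1.545e-11 m³.

value=1.545e-11 m^3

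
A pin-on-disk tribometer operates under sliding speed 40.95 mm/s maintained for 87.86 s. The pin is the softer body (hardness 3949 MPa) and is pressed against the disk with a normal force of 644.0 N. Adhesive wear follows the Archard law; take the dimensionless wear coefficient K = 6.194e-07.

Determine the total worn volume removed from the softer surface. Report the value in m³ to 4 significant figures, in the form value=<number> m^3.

The computation holds full float precision — displayed values are rounded — one final rounding, at four significant digits.
Convert: Sliding speed v = 40.95 mm/s = 0.04095 m/s. Total distance L = v·t = 0.04095 m/s × 87.86 s = 3.598 m.
Convert: Hardness H = 3949 MPa = 3.949e+09 Pa.
Working in SI base units: W = 644.0 N, H = 3.949e+09 Pa, K = 6.194e-07.
Archard volume V = K·W·L/H = 6.194e-07 · 644.0 · 3.598 / 3.949e+09 = 3.634e-13 m³.

value=3.634e-13 m^3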